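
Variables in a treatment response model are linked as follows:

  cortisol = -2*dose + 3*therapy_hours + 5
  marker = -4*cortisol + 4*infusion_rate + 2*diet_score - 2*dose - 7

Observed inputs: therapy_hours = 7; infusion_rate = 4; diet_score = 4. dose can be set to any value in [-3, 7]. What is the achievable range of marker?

Substituting into the cortisol equation gives cortisol = -2*dose + 26.
Substituting into the marker equation gives marker = 6*dose - 87.
Linear in dose, so extremes are at the endpoints: dose = -3 gives marker = -105; dose = 7 gives marker = -45.

-105 to -45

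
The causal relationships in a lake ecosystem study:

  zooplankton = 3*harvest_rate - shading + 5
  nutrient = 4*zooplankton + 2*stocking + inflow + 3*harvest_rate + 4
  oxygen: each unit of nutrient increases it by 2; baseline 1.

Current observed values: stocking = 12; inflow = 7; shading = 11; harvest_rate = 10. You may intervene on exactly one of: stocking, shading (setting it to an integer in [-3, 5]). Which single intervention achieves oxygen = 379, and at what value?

Intervening on stocking: oxygen = 4*stocking + 275. Reaching 379 requires stocking = 26, outside [-3, 5].
Intervening on shading: with other inputs at their observed values, oxygen = -8*shading + 411. Solving for 379 gives shading = 4, within [-3, 5].

set shading = 4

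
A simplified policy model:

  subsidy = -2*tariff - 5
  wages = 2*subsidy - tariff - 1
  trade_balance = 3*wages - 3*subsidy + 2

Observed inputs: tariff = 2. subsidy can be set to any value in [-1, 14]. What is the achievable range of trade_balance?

-10 to 35

Intervening on subsidy fixes its value directly, overriding its dependence on tariff.
Substituting into the wages equation gives wages = 2*subsidy - 3.
This gives trade_balance = 3*subsidy - 7.
Linear in subsidy, so extremes are at the endpoints: subsidy = -1 gives trade_balance = -10; subsidy = 14 gives trade_balance = 35.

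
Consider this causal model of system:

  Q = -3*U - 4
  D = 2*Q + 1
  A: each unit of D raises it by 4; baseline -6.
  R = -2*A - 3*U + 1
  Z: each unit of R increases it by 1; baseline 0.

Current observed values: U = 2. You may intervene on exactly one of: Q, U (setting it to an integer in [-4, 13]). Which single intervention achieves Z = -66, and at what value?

Intervening on Q: Z = -16*Q - 1. Reaching -66 requires Q = 65/16, not an integer.
Intervening on U: with other inputs at their observed values, Z = 45*U + 69. Solving for -66 gives U = -3, within [-4, 13].

set U = -3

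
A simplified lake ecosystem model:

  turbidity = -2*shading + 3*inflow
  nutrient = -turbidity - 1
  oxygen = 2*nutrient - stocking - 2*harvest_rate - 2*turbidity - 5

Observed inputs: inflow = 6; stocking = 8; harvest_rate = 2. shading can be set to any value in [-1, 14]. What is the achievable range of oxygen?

-99 to 21

Substituting into the turbidity equation gives turbidity = -2*shading + 18.
This gives nutrient = 2*shading - 19.
This gives oxygen = 8*shading - 91.
Linear in shading, so extremes are at the endpoints: shading = -1 gives oxygen = -99; shading = 14 gives oxygen = 21.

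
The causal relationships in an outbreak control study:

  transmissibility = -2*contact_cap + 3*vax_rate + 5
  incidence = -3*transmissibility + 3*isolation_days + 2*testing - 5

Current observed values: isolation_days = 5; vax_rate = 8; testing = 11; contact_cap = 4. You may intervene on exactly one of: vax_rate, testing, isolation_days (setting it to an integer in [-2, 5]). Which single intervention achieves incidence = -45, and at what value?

Intervening on vax_rate: incidence = -9*vax_rate + 41. Reaching -45 requires vax_rate = 86/9, not an integer.
Intervening on testing: with other inputs at their observed values, incidence = 2*testing - 53. Solving for -45 gives testing = 4, within [-2, 5].
Intervening on isolation_days: incidence = 3*isolation_days - 46. Reaching -45 requires isolation_days = 1/3, not an integer.

set testing = 4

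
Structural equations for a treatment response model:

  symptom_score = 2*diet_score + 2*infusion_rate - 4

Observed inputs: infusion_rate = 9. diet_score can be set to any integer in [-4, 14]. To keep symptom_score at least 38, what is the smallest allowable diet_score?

Substituting into the symptom_score equation gives symptom_score = 2*diet_score + 14.
Require 2*diet_score + 14 ≥ 38, so diet_score ≥ 12.
The smallest integer in [-4, 14] satisfying this is 12.

diet_score = 12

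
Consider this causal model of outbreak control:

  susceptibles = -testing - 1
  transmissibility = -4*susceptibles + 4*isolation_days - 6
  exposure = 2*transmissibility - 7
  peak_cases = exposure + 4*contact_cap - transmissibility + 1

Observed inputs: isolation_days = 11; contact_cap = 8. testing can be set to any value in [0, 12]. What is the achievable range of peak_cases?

Substituting into the transmissibility equation gives transmissibility = 4*testing + 42.
Substituting into the exposure equation gives exposure = 8*testing + 77.
Substituting into the peak_cases equation gives peak_cases = 4*testing + 68.
Linear in testing, so extremes are at the endpoints: testing = 0 gives peak_cases = 68; testing = 12 gives peak_cases = 116.

68 to 116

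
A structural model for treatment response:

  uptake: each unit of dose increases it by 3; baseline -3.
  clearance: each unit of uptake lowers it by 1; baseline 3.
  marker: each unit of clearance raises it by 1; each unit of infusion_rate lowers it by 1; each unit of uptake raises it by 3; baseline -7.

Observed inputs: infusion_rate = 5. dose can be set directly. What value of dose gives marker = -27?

dose = -2

Substituting into the clearance equation gives clearance = -3*dose + 6.
So marker = 6*dose - 15.
Solve 6*dose - 15 = -27: dose = (-27 + 15) / 6 = -2.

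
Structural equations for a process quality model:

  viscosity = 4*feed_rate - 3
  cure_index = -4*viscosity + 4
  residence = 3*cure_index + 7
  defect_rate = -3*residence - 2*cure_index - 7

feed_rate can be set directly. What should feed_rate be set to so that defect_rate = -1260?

Substituting into the cure_index equation gives cure_index = -16*feed_rate + 16.
Substituting into the residence equation gives residence = -48*feed_rate + 55.
Substituting into the defect_rate equation gives defect_rate = 176*feed_rate - 204.
Solve 176*feed_rate - 204 = -1260: feed_rate = (-1260 + 204) / 176 = -6.

feed_rate = -6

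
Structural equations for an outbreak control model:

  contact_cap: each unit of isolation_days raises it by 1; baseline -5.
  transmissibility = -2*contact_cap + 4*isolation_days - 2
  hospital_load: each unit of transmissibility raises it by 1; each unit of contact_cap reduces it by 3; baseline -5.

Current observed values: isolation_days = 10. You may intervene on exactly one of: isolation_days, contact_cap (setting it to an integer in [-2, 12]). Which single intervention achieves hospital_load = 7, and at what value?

set isolation_days = 11

Intervening on isolation_days: with other inputs at their observed values, hospital_load = -isolation_days + 18. Solving for 7 gives isolation_days = 11, within [-2, 12].
Intervening on contact_cap: hospital_load = -5*contact_cap + 33. Reaching 7 requires contact_cap = 26/5, not an integer.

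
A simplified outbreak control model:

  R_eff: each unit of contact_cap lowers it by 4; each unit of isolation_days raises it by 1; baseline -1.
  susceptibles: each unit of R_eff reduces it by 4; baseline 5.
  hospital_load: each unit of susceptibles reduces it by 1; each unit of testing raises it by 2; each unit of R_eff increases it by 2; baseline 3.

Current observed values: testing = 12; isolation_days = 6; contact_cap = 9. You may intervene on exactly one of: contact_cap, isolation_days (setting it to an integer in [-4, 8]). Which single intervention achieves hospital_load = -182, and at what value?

Intervening on contact_cap: hospital_load = -24*contact_cap + 52. Reaching -182 requires contact_cap = 39/4, not an integer.
Intervening on isolation_days: with other inputs at their observed values, hospital_load = 6*isolation_days - 200. Solving for -182 gives isolation_days = 3, within [-4, 8].

set isolation_days = 3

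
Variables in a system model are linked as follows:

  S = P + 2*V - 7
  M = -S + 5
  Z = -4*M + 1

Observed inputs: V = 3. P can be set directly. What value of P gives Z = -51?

P = -7

Substituting into the S equation gives S = P - 1.
Substituting into the M equation gives M = -P + 6.
Substituting into the Z equation gives Z = 4*P - 23.
Solve 4*P - 23 = -51: P = (-51 + 23) / 4 = -7.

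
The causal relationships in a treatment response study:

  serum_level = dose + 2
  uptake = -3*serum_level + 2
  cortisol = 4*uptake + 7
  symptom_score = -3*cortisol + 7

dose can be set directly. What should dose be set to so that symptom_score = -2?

dose = -1

Substituting into the uptake equation gives uptake = -3*dose - 4.
cortisol becomes -12*dose - 9.
This gives symptom_score = 36*dose + 34.
Solve 36*dose + 34 = -2: dose = (-2 - 34) / 36 = -1.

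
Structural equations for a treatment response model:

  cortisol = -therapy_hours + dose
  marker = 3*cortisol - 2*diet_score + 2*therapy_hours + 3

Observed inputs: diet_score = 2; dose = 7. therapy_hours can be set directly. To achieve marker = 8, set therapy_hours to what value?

Substituting into the cortisol equation gives cortisol = -therapy_hours + 7.
Substituting into the marker equation gives marker = -therapy_hours + 20.
Solve -therapy_hours + 20 = 8: therapy_hours = (8 - 20) / -1 = 12.

therapy_hours = 12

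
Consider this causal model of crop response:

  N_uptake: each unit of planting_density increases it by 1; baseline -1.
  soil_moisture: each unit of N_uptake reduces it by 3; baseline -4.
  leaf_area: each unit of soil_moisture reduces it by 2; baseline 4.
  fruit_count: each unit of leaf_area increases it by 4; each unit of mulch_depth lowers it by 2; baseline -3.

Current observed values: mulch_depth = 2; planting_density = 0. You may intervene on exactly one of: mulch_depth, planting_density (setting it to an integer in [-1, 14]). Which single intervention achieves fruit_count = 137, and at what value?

set planting_density = 5

Intervening on mulch_depth: fruit_count = -2*mulch_depth + 21. Reaching 137 requires mulch_depth = -58, outside [-1, 14].
Intervening on planting_density: with other inputs at their observed values, fruit_count = 24*planting_density + 17. Solving for 137 gives planting_density = 5, within [-1, 14].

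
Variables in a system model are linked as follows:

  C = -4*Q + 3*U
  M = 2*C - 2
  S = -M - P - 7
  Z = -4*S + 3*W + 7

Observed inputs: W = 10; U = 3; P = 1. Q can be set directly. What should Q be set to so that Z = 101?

Substituting into the C equation gives C = -4*Q + 9.
Substituting into the M equation gives M = -8*Q + 16.
S becomes 8*Q - 24.
Substituting into the Z equation gives Z = -32*Q + 133.
Solve -32*Q + 133 = 101: Q = (101 - 133) / -32 = 1.

Q = 1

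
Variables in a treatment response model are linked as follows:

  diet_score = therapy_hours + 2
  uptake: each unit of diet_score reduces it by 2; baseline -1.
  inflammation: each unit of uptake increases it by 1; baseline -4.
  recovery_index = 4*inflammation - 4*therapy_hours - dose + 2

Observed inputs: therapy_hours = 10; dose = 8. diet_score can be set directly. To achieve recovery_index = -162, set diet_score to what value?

diet_score = 12

Intervening on diet_score fixes its value directly, overriding its dependence on therapy_hours.
Substituting into the inflammation equation gives inflammation = -2*diet_score - 5.
Substituting into the recovery_index equation gives recovery_index = -8*diet_score - 66.
Solve -8*diet_score - 66 = -162: diet_score = (-162 + 66) / -8 = 12.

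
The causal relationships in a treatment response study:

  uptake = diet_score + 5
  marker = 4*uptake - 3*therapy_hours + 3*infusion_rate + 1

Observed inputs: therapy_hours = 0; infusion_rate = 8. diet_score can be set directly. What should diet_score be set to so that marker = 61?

diet_score = 4

Substituting into the marker equation gives marker = 4*diet_score + 45.
Solve 4*diet_score + 45 = 61: diet_score = (61 - 45) / 4 = 4.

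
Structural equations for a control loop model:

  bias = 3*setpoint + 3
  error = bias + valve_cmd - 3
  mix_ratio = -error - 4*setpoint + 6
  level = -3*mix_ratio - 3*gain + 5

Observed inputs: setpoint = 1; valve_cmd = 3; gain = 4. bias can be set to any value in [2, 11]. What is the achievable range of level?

Intervening on bias fixes its value directly, overriding its dependence on setpoint.
Substituting into the error equation gives error = bias.
This gives mix_ratio = -bias + 2.
Substituting into the level equation gives level = 3*bias - 13.
Linear in bias, so extremes are at the endpoints: bias = 2 gives level = -7; bias = 11 gives level = 20.

-7 to 20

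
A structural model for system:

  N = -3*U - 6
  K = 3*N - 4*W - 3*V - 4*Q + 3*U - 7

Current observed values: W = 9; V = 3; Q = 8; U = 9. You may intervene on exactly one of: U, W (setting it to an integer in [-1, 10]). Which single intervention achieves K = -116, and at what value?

set W = -1

Intervening on U: K = -6*U - 102. Reaching -116 requires U = 7/3, not an integer.
Intervening on W: with other inputs at their observed values, K = -4*W - 120. Solving for -116 gives W = -1, within [-1, 10].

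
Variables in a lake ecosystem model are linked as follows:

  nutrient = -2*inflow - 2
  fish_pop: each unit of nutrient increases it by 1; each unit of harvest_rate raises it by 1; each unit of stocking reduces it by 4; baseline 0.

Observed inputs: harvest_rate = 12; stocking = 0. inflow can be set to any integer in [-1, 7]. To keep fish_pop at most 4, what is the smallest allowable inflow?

Substituting into the fish_pop equation gives fish_pop = -2*inflow + 10.
Require -2*inflow + 10 ≤ 4, so inflow ≥ 3.
The smallest integer in [-1, 7] satisfying this is 3.

inflow = 3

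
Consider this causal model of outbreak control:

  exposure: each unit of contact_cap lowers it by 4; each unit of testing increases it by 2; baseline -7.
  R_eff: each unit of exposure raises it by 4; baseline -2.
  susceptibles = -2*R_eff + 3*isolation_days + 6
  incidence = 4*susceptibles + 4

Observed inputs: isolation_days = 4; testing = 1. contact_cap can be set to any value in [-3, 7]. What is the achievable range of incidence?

Substituting into the exposure equation gives exposure = -4*contact_cap - 5.
Substituting into the R_eff equation gives R_eff = -16*contact_cap - 22.
Substituting into the susceptibles equation gives susceptibles = 32*contact_cap + 62.
This gives incidence = 128*contact_cap + 252.
Linear in contact_cap, so extremes are at the endpoints: contact_cap = -3 gives incidence = -132; contact_cap = 7 gives incidence = 1148.

-132 to 1148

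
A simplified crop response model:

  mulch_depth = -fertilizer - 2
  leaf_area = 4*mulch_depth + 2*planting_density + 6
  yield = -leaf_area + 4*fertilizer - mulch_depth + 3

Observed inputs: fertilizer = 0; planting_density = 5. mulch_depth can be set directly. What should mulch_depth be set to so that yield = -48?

Intervening on mulch_depth fixes its value directly, overriding its dependence on fertilizer.
Substituting into the leaf_area equation gives leaf_area = 4*mulch_depth + 16.
This gives yield = -5*mulch_depth - 13.
Solve -5*mulch_depth - 13 = -48: mulch_depth = (-48 + 13) / -5 = 7.

mulch_depth = 7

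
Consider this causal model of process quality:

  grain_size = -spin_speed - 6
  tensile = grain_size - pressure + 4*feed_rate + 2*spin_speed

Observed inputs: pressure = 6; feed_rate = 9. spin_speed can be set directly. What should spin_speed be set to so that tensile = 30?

Substituting into the tensile equation gives tensile = spin_speed + 24.
Solve spin_speed + 24 = 30: spin_speed = (30 - 24) / 1 = 6.

spin_speed = 6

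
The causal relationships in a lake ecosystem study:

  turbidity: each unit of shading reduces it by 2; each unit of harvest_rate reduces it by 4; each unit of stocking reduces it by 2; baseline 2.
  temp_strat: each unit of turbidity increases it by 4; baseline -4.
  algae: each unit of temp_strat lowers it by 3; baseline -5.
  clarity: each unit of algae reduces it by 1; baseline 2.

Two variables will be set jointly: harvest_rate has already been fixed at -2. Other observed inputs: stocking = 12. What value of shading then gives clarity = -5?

shading = -7

With harvest_rate held at -2:
Substituting into the turbidity equation gives turbidity = -2*shading - 14.
Substituting into the temp_strat equation gives temp_strat = -8*shading - 60.
Substituting into the algae equation gives algae = 24*shading + 175.
So clarity = -24*shading - 173.
Solve -24*shading - 173 = -5: shading = (-5 + 173) / -24 = -7.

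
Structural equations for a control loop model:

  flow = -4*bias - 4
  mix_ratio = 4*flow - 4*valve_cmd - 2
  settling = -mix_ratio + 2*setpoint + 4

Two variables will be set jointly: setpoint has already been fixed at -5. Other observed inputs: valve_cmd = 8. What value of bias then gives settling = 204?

With setpoint held at -5:
Substituting into the mix_ratio equation gives mix_ratio = -16*bias - 50.
settling becomes 16*bias + 44.
Solve 16*bias + 44 = 204: bias = (204 - 44) / 16 = 10.

bias = 10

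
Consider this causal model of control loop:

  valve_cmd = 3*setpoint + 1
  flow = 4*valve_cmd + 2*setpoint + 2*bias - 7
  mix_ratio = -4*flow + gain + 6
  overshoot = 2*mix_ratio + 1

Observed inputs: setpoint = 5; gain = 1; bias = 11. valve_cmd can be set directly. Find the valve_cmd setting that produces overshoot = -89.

Intervening on valve_cmd fixes its value directly, overriding its dependence on setpoint.
Substituting into the flow equation gives flow = 4*valve_cmd + 25.
This gives mix_ratio = -16*valve_cmd - 93.
Substituting into the overshoot equation gives overshoot = -32*valve_cmd - 185.
Solve -32*valve_cmd - 185 = -89: valve_cmd = (-89 + 185) / -32 = -3.

valve_cmd = -3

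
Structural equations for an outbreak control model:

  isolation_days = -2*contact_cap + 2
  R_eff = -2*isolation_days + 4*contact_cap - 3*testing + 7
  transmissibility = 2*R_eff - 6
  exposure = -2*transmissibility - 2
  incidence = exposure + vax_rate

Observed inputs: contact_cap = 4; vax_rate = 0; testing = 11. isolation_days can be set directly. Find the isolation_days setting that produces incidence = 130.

Intervening on isolation_days fixes its value directly, overriding its dependence on contact_cap.
Substituting into the R_eff equation gives R_eff = -2*isolation_days - 10.
Substituting into the transmissibility equation gives transmissibility = -4*isolation_days - 26.
Substituting into the exposure equation gives exposure = 8*isolation_days + 50.
So incidence = 8*isolation_days + 50.
Solve 8*isolation_days + 50 = 130: isolation_days = (130 - 50) / 8 = 10.

isolation_days = 10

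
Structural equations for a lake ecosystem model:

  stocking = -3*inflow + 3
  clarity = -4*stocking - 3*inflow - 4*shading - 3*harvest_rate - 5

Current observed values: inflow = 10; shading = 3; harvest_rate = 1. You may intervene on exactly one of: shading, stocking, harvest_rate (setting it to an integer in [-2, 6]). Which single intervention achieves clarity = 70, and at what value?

set shading = 0

Intervening on shading: with other inputs at their observed values, clarity = -4*shading + 70. Solving for 70 gives shading = 0, within [-2, 6].
Intervening on stocking: clarity = -4*stocking - 50. Reaching 70 requires stocking = -30, outside [-2, 6].
Intervening on harvest_rate: clarity = -3*harvest_rate + 61. Reaching 70 requires harvest_rate = -3, outside [-2, 6].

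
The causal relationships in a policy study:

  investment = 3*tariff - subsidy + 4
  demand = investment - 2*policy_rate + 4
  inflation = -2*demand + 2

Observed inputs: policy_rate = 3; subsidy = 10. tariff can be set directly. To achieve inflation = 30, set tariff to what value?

tariff = -2

Substituting into the investment equation gives investment = 3*tariff - 6.
Substituting into the demand equation gives demand = 3*tariff - 8.
inflation becomes -6*tariff + 18.
Solve -6*tariff + 18 = 30: tariff = (30 - 18) / -6 = -2.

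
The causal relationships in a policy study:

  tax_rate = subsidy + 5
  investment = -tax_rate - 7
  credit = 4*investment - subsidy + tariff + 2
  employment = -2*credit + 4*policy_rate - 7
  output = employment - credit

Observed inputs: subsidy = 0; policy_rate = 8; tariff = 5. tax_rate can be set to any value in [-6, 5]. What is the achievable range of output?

Intervening on tax_rate fixes its value directly, overriding its dependence on subsidy.
Substituting into the credit equation gives credit = -4*tax_rate - 21.
employment becomes 8*tax_rate + 67.
This gives output = 12*tax_rate + 88.
Linear in tax_rate, so extremes are at the endpoints: tax_rate = -6 gives output = 16; tax_rate = 5 gives output = 148.

16 to 148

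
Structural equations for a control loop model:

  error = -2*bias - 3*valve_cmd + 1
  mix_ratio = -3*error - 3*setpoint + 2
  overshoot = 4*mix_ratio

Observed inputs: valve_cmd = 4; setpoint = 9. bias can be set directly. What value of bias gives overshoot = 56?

bias = 1

Substituting into the error equation gives error = -2*bias - 11.
Substituting into the mix_ratio equation gives mix_ratio = 6*bias + 8.
Substituting into the overshoot equation gives overshoot = 24*bias + 32.
Solve 24*bias + 32 = 56: bias = (56 - 32) / 24 = 1.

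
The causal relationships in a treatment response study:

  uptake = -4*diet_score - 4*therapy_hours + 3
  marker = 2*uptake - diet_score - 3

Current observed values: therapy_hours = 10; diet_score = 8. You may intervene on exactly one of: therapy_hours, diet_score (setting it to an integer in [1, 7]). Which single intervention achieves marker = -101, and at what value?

Intervening on therapy_hours: with other inputs at their observed values, marker = -8*therapy_hours - 69. Solving for -101 gives therapy_hours = 4, within [1, 7].
Intervening on diet_score: marker = -9*diet_score - 77. Reaching -101 requires diet_score = 8/3, not an integer.

set therapy_hours = 4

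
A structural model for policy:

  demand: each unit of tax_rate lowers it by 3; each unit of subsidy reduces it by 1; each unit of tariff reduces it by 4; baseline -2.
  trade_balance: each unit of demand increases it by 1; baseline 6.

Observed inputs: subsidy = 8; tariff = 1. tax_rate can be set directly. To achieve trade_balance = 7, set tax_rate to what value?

tax_rate = -5

Substituting into the demand equation gives demand = -3*tax_rate - 14.
So trade_balance = -3*tax_rate - 8.
Solve -3*tax_rate - 8 = 7: tax_rate = (7 + 8) / -3 = -5.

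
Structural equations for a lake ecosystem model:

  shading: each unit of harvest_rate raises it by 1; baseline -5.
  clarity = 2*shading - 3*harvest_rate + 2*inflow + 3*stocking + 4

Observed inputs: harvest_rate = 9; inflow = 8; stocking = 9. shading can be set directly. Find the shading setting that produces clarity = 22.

shading = 1

Intervening on shading fixes its value directly, overriding its dependence on harvest_rate.
Substituting into the clarity equation gives clarity = 2*shading + 20.
Solve 2*shading + 20 = 22: shading = (22 - 20) / 2 = 1.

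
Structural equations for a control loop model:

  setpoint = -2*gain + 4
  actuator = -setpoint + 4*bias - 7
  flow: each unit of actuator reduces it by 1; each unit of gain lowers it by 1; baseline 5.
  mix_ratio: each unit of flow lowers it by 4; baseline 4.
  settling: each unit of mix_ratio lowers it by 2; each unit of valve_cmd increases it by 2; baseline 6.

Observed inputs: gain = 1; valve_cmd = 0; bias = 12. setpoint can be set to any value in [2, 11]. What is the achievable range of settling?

-282 to -210

Intervening on setpoint fixes its value directly, overriding its dependence on gain.
Substituting into the actuator equation gives actuator = -setpoint + 41.
Substituting into the flow equation gives flow = setpoint - 37.
Substituting into the mix_ratio equation gives mix_ratio = -4*setpoint + 152.
Substituting into the settling equation gives settling = 8*setpoint - 298.
Linear in setpoint, so extremes are at the endpoints: setpoint = 2 gives settling = -282; setpoint = 11 gives settling = -210.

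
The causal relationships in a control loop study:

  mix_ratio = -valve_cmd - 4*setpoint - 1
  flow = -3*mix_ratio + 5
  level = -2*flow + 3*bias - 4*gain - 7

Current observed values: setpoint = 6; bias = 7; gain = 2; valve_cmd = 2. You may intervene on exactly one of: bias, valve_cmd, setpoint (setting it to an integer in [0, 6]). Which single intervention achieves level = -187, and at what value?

set bias = 0

Intervening on bias: with other inputs at their observed values, level = 3*bias - 187. Solving for -187 gives bias = 0, within [0, 6].
Intervening on valve_cmd: level = -6*valve_cmd - 154. Reaching -187 requires valve_cmd = 11/2, not an integer.
Intervening on setpoint: level = -24*setpoint - 22. Reaching -187 requires setpoint = 55/8, not an integer.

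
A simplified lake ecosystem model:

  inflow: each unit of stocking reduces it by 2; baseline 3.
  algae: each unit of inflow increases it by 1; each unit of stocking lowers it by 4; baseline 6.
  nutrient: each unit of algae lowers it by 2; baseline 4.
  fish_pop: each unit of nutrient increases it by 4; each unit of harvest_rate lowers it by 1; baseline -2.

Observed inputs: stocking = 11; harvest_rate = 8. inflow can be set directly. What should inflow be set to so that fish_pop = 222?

inflow = 11

Intervening on inflow fixes its value directly, overriding its dependence on stocking.
Substituting into the algae equation gives algae = inflow - 38.
This gives nutrient = -2*inflow + 80.
fish_pop becomes -8*inflow + 310.
Solve -8*inflow + 310 = 222: inflow = (222 - 310) / -8 = 11.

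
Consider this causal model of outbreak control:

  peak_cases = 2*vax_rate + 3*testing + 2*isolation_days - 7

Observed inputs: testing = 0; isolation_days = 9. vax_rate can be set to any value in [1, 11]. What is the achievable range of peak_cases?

Substituting into the peak_cases equation gives peak_cases = 2*vax_rate + 11.
Linear in vax_rate, so extremes are at the endpoints: vax_rate = 1 gives peak_cases = 13; vax_rate = 11 gives peak_cases = 33.

13 to 33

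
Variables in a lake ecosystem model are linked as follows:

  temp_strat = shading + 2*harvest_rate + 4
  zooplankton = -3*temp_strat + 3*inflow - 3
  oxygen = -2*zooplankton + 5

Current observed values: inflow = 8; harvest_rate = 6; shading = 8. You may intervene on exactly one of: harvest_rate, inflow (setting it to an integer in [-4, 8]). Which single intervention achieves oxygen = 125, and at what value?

Intervening on harvest_rate: oxygen = 12*harvest_rate + 35. Reaching 125 requires harvest_rate = 15/2, not an integer.
Intervening on inflow: with other inputs at their observed values, oxygen = -6*inflow + 155. Solving for 125 gives inflow = 5, within [-4, 8].

set inflow = 5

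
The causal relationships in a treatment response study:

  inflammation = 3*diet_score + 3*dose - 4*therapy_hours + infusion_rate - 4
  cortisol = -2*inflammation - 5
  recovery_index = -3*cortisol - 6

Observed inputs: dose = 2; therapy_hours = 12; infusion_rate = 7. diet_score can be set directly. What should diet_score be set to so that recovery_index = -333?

Substituting into the inflammation equation gives inflammation = 3*diet_score - 39.
This gives cortisol = -6*diet_score + 73.
Substituting into the recovery_index equation gives recovery_index = 18*diet_score - 225.
Solve 18*diet_score - 225 = -333: diet_score = (-333 + 225) / 18 = -6.

diet_score = -6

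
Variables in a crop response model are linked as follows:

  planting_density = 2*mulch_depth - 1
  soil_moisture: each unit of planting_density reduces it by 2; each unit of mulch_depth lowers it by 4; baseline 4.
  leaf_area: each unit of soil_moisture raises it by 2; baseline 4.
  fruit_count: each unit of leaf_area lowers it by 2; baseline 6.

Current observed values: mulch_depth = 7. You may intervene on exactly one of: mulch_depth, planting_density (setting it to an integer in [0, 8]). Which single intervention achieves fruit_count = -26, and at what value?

set mulch_depth = 0

Intervening on mulch_depth: with other inputs at their observed values, fruit_count = 32*mulch_depth - 26. Solving for -26 gives mulch_depth = 0, within [0, 8].
Intervening on planting_density: fruit_count = 8*planting_density + 94. Reaching -26 requires planting_density = -15, outside [0, 8].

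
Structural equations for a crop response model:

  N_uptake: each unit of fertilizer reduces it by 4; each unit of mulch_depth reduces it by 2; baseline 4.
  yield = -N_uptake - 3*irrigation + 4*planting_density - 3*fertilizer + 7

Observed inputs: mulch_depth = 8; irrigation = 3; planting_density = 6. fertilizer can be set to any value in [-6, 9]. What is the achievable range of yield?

Substituting into the N_uptake equation gives N_uptake = -4*fertilizer - 12.
yield becomes fertilizer + 34.
Linear in fertilizer, so extremes are at the endpoints: fertilizer = -6 gives yield = 28; fertilizer = 9 gives yield = 43.

28 to 43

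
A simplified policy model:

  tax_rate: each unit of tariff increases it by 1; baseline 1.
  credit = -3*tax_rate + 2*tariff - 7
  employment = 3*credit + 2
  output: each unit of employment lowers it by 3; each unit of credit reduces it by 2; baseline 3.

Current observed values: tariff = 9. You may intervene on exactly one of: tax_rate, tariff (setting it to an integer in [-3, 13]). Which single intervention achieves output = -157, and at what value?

Intervening on tax_rate: with other inputs at their observed values, output = 33*tax_rate - 124. Solving for -157 gives tax_rate = -1, within [-3, 13].
Intervening on tariff: output = 11*tariff + 107. Reaching -157 requires tariff = -24, outside [-3, 13].

set tax_rate = -1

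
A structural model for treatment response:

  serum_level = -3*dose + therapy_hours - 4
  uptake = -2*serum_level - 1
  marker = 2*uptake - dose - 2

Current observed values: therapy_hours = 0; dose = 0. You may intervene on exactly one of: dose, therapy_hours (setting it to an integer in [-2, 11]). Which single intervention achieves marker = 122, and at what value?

Intervening on dose: with other inputs at their observed values, marker = 11*dose + 12. Solving for 122 gives dose = 10, within [-2, 11].
Intervening on therapy_hours: marker = -4*therapy_hours + 12. Reaching 122 requires therapy_hours = -55/2, not an integer.

set dose = 10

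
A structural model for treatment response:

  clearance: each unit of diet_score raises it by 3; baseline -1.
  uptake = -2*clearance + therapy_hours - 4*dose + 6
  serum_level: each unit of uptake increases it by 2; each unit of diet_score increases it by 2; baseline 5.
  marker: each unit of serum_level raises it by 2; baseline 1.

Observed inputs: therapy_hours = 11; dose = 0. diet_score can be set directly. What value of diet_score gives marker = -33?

Substituting into the uptake equation gives uptake = -6*diet_score + 19.
So serum_level = -10*diet_score + 43.
marker becomes -20*diet_score + 87.
Solve -20*diet_score + 87 = -33: diet_score = (-33 - 87) / -20 = 6.

diet_score = 6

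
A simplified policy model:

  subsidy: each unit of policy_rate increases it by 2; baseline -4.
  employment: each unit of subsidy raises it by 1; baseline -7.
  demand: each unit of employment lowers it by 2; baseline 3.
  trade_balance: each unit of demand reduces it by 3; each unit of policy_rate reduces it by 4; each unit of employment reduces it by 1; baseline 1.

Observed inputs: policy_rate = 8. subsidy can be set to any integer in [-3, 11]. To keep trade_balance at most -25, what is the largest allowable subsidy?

Intervening on subsidy fixes its value directly, overriding its dependence on policy_rate.
Substituting into the demand equation gives demand = -2*subsidy + 17.
This gives trade_balance = 5*subsidy - 75.
Require 5*subsidy - 75 ≤ -25, so subsidy ≤ 10.
The largest integer in [-3, 11] satisfying this is 10.

subsidy = 10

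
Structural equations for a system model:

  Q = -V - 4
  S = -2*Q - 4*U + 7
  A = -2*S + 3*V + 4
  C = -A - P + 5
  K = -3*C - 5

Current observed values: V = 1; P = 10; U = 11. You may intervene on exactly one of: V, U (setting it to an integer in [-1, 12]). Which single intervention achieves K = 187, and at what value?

Intervening on V: with other inputs at their observed values, K = -3*V + 196. Solving for 187 gives V = 3, within [-1, 12].
Intervening on U: K = 24*U - 71. Reaching 187 requires U = 43/4, not an integer.

set V = 3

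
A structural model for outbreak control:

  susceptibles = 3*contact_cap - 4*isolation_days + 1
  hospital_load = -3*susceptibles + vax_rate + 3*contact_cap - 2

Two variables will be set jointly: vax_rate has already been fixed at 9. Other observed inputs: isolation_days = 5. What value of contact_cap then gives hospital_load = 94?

With vax_rate held at 9:
Substituting into the susceptibles equation gives susceptibles = 3*contact_cap - 19.
This gives hospital_load = -6*contact_cap + 64.
Solve -6*contact_cap + 64 = 94: contact_cap = (94 - 64) / -6 = -5.

contact_cap = -5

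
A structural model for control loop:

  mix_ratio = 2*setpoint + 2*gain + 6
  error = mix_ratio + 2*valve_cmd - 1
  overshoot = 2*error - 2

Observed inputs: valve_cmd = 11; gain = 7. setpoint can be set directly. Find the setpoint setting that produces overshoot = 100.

Substituting into the mix_ratio equation gives mix_ratio = 2*setpoint + 20.
Substituting into the error equation gives error = 2*setpoint + 41.
This gives overshoot = 4*setpoint + 80.
Solve 4*setpoint + 80 = 100: setpoint = (100 - 80) / 4 = 5.

setpoint = 5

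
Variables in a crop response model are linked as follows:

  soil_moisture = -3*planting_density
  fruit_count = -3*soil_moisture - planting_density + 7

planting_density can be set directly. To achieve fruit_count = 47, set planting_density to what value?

planting_density = 5

Substituting into the fruit_count equation gives fruit_count = 8*planting_density + 7.
Solve 8*planting_density + 7 = 47: planting_density = (47 - 7) / 8 = 5.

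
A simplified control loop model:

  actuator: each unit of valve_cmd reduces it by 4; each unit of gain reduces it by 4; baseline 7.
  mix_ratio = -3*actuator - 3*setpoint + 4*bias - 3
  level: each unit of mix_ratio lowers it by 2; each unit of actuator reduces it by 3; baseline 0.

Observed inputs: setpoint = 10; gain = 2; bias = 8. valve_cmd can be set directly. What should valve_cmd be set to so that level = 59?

valve_cmd = -5

Substituting into the actuator equation gives actuator = -4*valve_cmd - 1.
Substituting into the mix_ratio equation gives mix_ratio = 12*valve_cmd + 2.
This gives level = -12*valve_cmd - 1.
Solve -12*valve_cmd - 1 = 59: valve_cmd = (59 + 1) / -12 = -5.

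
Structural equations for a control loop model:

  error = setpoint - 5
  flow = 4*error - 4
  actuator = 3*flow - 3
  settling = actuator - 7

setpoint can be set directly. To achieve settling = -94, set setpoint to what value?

setpoint = -1

Substituting into the flow equation gives flow = 4*setpoint - 24.
Substituting into the actuator equation gives actuator = 12*setpoint - 75.
Substituting into the settling equation gives settling = 12*setpoint - 82.
Solve 12*setpoint - 82 = -94: setpoint = (-94 + 82) / 12 = -1.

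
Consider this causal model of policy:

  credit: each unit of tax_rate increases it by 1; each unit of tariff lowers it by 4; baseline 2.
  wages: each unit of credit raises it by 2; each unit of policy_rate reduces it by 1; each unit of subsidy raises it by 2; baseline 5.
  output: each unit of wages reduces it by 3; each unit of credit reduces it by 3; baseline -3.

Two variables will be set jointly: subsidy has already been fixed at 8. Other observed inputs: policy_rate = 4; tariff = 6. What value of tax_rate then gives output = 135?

With subsidy held at 8:
Substituting into the credit equation gives credit = tax_rate - 22.
Substituting into the wages equation gives wages = 2*tax_rate - 27.
Substituting into the output equation gives output = -9*tax_rate + 144.
Solve -9*tax_rate + 144 = 135: tax_rate = (135 - 144) / -9 = 1.

tax_rate = 1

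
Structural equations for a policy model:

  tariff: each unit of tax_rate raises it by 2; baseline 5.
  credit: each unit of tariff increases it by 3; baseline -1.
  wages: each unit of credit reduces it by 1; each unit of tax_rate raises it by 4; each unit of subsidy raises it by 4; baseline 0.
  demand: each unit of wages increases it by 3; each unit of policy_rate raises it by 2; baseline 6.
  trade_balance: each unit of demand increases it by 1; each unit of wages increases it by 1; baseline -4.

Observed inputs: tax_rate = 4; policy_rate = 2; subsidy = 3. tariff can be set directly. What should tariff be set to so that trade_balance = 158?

Intervening on tariff fixes its value directly, overriding its dependence on tax_rate.
Substituting into the wages equation gives wages = -3*tariff + 29.
Substituting into the demand equation gives demand = -9*tariff + 97.
This gives trade_balance = -12*tariff + 122.
Solve -12*tariff + 122 = 158: tariff = (158 - 122) / -12 = -3.

tariff = -3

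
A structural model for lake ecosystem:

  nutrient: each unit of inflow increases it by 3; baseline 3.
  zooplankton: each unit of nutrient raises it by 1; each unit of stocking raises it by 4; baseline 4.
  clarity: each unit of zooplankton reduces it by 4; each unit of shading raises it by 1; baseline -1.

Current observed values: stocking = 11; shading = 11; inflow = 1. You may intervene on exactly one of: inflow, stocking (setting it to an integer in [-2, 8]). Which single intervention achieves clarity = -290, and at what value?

Intervening on inflow: with other inputs at their observed values, clarity = -12*inflow - 194. Solving for -290 gives inflow = 8, within [-2, 8].
Intervening on stocking: clarity = -16*stocking - 30. Reaching -290 requires stocking = 65/4, not an integer.

set inflow = 8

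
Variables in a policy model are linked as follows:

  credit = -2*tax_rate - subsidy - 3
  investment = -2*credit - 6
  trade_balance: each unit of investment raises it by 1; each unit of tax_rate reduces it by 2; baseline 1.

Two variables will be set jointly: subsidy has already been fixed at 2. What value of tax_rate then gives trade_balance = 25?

With subsidy held at 2:
Substituting into the credit equation gives credit = -2*tax_rate - 5.
So investment = 4*tax_rate + 4.
Substituting into the trade_balance equation gives trade_balance = 2*tax_rate + 5.
Solve 2*tax_rate + 5 = 25: tax_rate = (25 - 5) / 2 = 10.

tax_rate = 10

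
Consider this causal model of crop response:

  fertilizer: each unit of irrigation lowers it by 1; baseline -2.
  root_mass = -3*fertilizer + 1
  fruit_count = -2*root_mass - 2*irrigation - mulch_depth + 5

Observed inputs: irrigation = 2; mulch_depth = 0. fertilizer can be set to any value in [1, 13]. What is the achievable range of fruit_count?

Intervening on fertilizer fixes its value directly, overriding its dependence on irrigation.
Substituting into the fruit_count equation gives fruit_count = 6*fertilizer - 1.
Linear in fertilizer, so extremes are at the endpoints: fertilizer = 1 gives fruit_count = 5; fertilizer = 13 gives fruit_count = 77.

5 to 77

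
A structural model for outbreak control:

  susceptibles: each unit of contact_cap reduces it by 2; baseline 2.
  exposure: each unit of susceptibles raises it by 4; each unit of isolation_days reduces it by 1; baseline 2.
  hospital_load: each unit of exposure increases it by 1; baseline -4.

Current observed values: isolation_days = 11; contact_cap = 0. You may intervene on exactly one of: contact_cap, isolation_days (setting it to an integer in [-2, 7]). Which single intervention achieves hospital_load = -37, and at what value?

set contact_cap = 4

Intervening on contact_cap: with other inputs at their observed values, hospital_load = -8*contact_cap - 5. Solving for -37 gives contact_cap = 4, within [-2, 7].
Intervening on isolation_days: hospital_load = -isolation_days + 6. Reaching -37 requires isolation_days = 43, outside [-2, 7].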